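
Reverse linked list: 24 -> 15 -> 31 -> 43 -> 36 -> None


Step 1: curr=24, set curr.next=prev(None) | reversed so far: 24
Step 2: curr=15, set curr.next=prev(24) | reversed so far: 15 -> 24
Step 3: curr=31, set curr.next=prev(15) | reversed so far: 31 -> 15 -> 24
Step 4: curr=43, set curr.next=prev(31) | reversed so far: 43 -> 31 -> 15 -> 24
Step 5: curr=36, set curr.next=prev(43) | reversed so far: 36 -> 43 -> 31 -> 15 -> 24

36 -> 43 -> 31 -> 15 -> 24 -> None


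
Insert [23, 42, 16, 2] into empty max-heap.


Insert 23: [23]
Insert 42: [42, 23]
Insert 16: [42, 23, 16]
Insert 2: [42, 23, 16, 2]

Final heap: [42, 23, 16, 2]


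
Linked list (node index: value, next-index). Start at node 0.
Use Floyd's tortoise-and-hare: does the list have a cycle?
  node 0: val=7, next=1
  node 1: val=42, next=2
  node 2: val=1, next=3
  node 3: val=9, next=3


Floyd's tortoise (slow, +1) and hare (fast, +2):
  init: slow=0, fast=0
  step 1: slow=1, fast=2
  step 2: slow=2, fast=3
  step 3: slow=3, fast=3
  slow == fast at node 3: cycle detected

Cycle: yes


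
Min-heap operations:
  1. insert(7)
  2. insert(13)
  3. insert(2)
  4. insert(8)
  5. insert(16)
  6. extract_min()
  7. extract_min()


insert(7) -> [7]
insert(13) -> [7, 13]
insert(2) -> [2, 13, 7]
insert(8) -> [2, 8, 7, 13]
insert(16) -> [2, 8, 7, 13, 16]
extract_min()->2, [7, 8, 16, 13]
extract_min()->7, [8, 13, 16]

Final heap: [8, 13, 16]


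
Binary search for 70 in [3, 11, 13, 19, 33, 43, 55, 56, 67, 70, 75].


Step 1: lo=0, hi=10, mid=5, val=43
Step 2: lo=6, hi=10, mid=8, val=67
Step 3: lo=9, hi=10, mid=9, val=70

Found at index 9


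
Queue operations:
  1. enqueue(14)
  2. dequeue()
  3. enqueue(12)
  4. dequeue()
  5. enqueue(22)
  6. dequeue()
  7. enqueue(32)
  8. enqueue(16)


enqueue(14) -> [14]
dequeue()->14, []
enqueue(12) -> [12]
dequeue()->12, []
enqueue(22) -> [22]
dequeue()->22, []
enqueue(32) -> [32]
enqueue(16) -> [32, 16]

Final queue: [32, 16]


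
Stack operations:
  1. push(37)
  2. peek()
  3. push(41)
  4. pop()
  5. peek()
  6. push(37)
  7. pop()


push(37) -> [37]
peek()->37
push(41) -> [37, 41]
pop()->41, [37]
peek()->37
push(37) -> [37, 37]
pop()->37, [37]

Final stack: [37]


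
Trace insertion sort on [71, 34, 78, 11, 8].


Initial: [71, 34, 78, 11, 8]
Insert 34: [34, 71, 78, 11, 8]
Insert 78: [34, 71, 78, 11, 8]
Insert 11: [11, 34, 71, 78, 8]
Insert 8: [8, 11, 34, 71, 78]

Sorted: [8, 11, 34, 71, 78]


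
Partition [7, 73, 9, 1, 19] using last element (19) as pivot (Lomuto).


Pivot: 19
  7 <= 19: advance i (no swap)
  9 <= 19: swap -> [7, 9, 73, 1, 19]
  1 <= 19: swap -> [7, 9, 1, 73, 19]
Place pivot at 3: [7, 9, 1, 19, 73]

Partitioned: [7, 9, 1, 19, 73]


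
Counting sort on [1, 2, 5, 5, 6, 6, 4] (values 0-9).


Input: [1, 2, 5, 5, 6, 6, 4]
Counts: [0, 1, 1, 0, 1, 2, 2, 0, 0, 0]

Sorted: [1, 2, 4, 5, 5, 6, 6]


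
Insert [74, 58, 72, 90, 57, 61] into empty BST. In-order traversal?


Insert 74: root
Insert 58: L from 74
Insert 72: L from 74 -> R from 58
Insert 90: R from 74
Insert 57: L from 74 -> L from 58
Insert 61: L from 74 -> R from 58 -> L from 72

In-order: [57, 58, 61, 72, 74, 90]


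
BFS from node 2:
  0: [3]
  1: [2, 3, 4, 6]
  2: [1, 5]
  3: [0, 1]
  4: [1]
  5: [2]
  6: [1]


Visit 2, enqueue [1, 5]
Visit 1, enqueue [3, 4, 6]
Visit 5, enqueue []
Visit 3, enqueue [0]
Visit 4, enqueue []
Visit 6, enqueue []
Visit 0, enqueue []

BFS order: [2, 1, 5, 3, 4, 6, 0]


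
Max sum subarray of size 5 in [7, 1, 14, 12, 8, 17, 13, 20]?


[0:5]: 42
[1:6]: 52
[2:7]: 64
[3:8]: 70

Max: 70 at [3:8]


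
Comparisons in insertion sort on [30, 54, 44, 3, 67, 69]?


Algorithm: insertion sort
Input: [30, 54, 44, 3, 67, 69]
Sorted: [3, 30, 44, 54, 67, 69]

8


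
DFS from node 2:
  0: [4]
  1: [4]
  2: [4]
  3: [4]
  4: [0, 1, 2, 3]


Visit 2, push [4]
Visit 4, push [3, 1, 0]
Visit 0, push []
Visit 1, push []
Visit 3, push []

DFS order: [2, 4, 0, 1, 3]


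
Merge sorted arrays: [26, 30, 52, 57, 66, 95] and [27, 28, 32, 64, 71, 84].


Take 26 from A
Take 27 from B
Take 28 from B
Take 30 from A
Take 32 from B
Take 52 from A
Take 57 from A
Take 64 from B
Take 66 from A
Take 71 from B
Take 84 from B

Merged: [26, 27, 28, 30, 32, 52, 57, 64, 66, 71, 84, 95]


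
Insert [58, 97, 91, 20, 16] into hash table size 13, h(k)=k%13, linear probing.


Insert 58: h=6 -> slot 6
Insert 97: h=6, 1 probes -> slot 7
Insert 91: h=0 -> slot 0
Insert 20: h=7, 1 probes -> slot 8
Insert 16: h=3 -> slot 3

Table: [91, None, None, 16, None, None, 58, 97, 20, None, None, None, None]


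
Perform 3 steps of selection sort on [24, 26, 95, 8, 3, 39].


Initial: [24, 26, 95, 8, 3, 39]
Step 1: min=3 at 4
  Swap: [3, 26, 95, 8, 24, 39]
Step 2: min=8 at 3
  Swap: [3, 8, 95, 26, 24, 39]
Step 3: min=24 at 4
  Swap: [3, 8, 24, 26, 95, 39]

After 3 steps: [3, 8, 24, 26, 95, 39]


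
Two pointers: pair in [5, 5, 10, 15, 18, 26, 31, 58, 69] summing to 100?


lo=0(5)+hi=8(69)=74
lo=1(5)+hi=8(69)=74
lo=2(10)+hi=8(69)=79
lo=3(15)+hi=8(69)=84
lo=4(18)+hi=8(69)=87
lo=5(26)+hi=8(69)=95
lo=6(31)+hi=8(69)=100

Yes: 31+69=100


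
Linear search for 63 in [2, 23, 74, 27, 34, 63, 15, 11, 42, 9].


i=0: 2!=63
i=1: 23!=63
i=2: 74!=63
i=3: 27!=63
i=4: 34!=63
i=5: 63==63 found!

Found at 5, 6 comps


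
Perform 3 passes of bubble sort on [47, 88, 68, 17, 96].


Initial: [47, 88, 68, 17, 96]
Pass 1: [47, 68, 17, 88, 96] (2 swaps)
Pass 2: [47, 17, 68, 88, 96] (1 swaps)
Pass 3: [17, 47, 68, 88, 96] (1 swaps)

After 3 passes: [17, 47, 68, 88, 96]


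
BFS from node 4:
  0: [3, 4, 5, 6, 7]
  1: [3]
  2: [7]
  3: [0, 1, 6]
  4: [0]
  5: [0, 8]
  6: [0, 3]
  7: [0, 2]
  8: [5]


Visit 4, enqueue [0]
Visit 0, enqueue [3, 5, 6, 7]
Visit 3, enqueue [1]
Visit 5, enqueue [8]
Visit 6, enqueue []
Visit 7, enqueue [2]
Visit 1, enqueue []
Visit 8, enqueue []
Visit 2, enqueue []

BFS order: [4, 0, 3, 5, 6, 7, 1, 8, 2]


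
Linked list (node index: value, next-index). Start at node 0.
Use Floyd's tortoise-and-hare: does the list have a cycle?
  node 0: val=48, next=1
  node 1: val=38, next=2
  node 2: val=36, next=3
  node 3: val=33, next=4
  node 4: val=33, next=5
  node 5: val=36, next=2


Floyd's tortoise (slow, +1) and hare (fast, +2):
  init: slow=0, fast=0
  step 1: slow=1, fast=2
  step 2: slow=2, fast=4
  step 3: slow=3, fast=2
  step 4: slow=4, fast=4
  slow == fast at node 4: cycle detected

Cycle: yes


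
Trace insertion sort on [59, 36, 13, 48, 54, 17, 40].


Initial: [59, 36, 13, 48, 54, 17, 40]
Insert 36: [36, 59, 13, 48, 54, 17, 40]
Insert 13: [13, 36, 59, 48, 54, 17, 40]
Insert 48: [13, 36, 48, 59, 54, 17, 40]
Insert 54: [13, 36, 48, 54, 59, 17, 40]
Insert 17: [13, 17, 36, 48, 54, 59, 40]
Insert 40: [13, 17, 36, 40, 48, 54, 59]

Sorted: [13, 17, 36, 40, 48, 54, 59]


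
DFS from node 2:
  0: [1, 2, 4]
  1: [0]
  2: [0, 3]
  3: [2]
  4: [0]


Visit 2, push [3, 0]
Visit 0, push [4, 1]
Visit 1, push []
Visit 4, push []
Visit 3, push []

DFS order: [2, 0, 1, 4, 3]


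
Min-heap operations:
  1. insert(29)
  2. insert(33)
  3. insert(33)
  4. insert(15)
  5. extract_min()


insert(29) -> [29]
insert(33) -> [29, 33]
insert(33) -> [29, 33, 33]
insert(15) -> [15, 29, 33, 33]
extract_min()->15, [29, 33, 33]

Final heap: [29, 33, 33]


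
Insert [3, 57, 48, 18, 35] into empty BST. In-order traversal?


Insert 3: root
Insert 57: R from 3
Insert 48: R from 3 -> L from 57
Insert 18: R from 3 -> L from 57 -> L from 48
Insert 35: R from 3 -> L from 57 -> L from 48 -> R from 18

In-order: [3, 18, 35, 48, 57]


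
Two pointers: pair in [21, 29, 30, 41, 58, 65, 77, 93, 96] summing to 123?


lo=0(21)+hi=8(96)=117
lo=1(29)+hi=8(96)=125
lo=1(29)+hi=7(93)=122
lo=2(30)+hi=7(93)=123

Yes: 30+93=123


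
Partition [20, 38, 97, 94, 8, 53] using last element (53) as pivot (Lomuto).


Pivot: 53
  20 <= 53: advance i (no swap)
  38 <= 53: advance i (no swap)
  8 <= 53: swap -> [20, 38, 8, 94, 97, 53]
Place pivot at 3: [20, 38, 8, 53, 97, 94]

Partitioned: [20, 38, 8, 53, 97, 94]


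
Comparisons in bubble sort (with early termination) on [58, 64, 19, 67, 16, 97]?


Algorithm: bubble sort (with early termination)
Input: [58, 64, 19, 67, 16, 97]
Sorted: [16, 19, 58, 64, 67, 97]

15


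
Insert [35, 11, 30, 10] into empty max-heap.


Insert 35: [35]
Insert 11: [35, 11]
Insert 30: [35, 11, 30]
Insert 10: [35, 11, 30, 10]

Final heap: [35, 11, 30, 10]


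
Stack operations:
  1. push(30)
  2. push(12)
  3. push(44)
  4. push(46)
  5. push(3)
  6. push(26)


push(30) -> [30]
push(12) -> [30, 12]
push(44) -> [30, 12, 44]
push(46) -> [30, 12, 44, 46]
push(3) -> [30, 12, 44, 46, 3]
push(26) -> [30, 12, 44, 46, 3, 26]

Final stack: [30, 12, 44, 46, 3, 26]


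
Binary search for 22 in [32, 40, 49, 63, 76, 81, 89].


Step 1: lo=0, hi=6, mid=3, val=63
Step 2: lo=0, hi=2, mid=1, val=40
Step 3: lo=0, hi=0, mid=0, val=32

Not found


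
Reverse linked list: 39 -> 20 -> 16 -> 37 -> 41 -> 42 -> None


Step 1: curr=39, set curr.next=prev(None) | reversed so far: 39
Step 2: curr=20, set curr.next=prev(39) | reversed so far: 20 -> 39
Step 3: curr=16, set curr.next=prev(20) | reversed so far: 16 -> 20 -> 39
Step 4: curr=37, set curr.next=prev(16) | reversed so far: 37 -> 16 -> 20 -> 39
Step 5: curr=41, set curr.next=prev(37) | reversed so far: 41 -> 37 -> 16 -> 20 -> 39
Step 6: curr=42, set curr.next=prev(41) | reversed so far: 42 -> 41 -> 37 -> 16 -> 20 -> 39

42 -> 41 -> 37 -> 16 -> 20 -> 39 -> None


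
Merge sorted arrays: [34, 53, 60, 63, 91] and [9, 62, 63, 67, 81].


Take 9 from B
Take 34 from A
Take 53 from A
Take 60 from A
Take 62 from B
Take 63 from A
Take 63 from B
Take 67 from B
Take 81 from B

Merged: [9, 34, 53, 60, 62, 63, 63, 67, 81, 91]


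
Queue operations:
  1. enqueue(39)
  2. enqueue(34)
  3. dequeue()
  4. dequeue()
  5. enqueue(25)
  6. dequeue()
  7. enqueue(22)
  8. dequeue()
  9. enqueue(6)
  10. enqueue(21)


enqueue(39) -> [39]
enqueue(34) -> [39, 34]
dequeue()->39, [34]
dequeue()->34, []
enqueue(25) -> [25]
dequeue()->25, []
enqueue(22) -> [22]
dequeue()->22, []
enqueue(6) -> [6]
enqueue(21) -> [6, 21]

Final queue: [6, 21]


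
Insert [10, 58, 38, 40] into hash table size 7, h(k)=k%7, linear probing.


Insert 10: h=3 -> slot 3
Insert 58: h=2 -> slot 2
Insert 38: h=3, 1 probes -> slot 4
Insert 40: h=5 -> slot 5

Table: [None, None, 58, 10, 38, 40, None]


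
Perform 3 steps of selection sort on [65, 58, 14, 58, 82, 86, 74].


Initial: [65, 58, 14, 58, 82, 86, 74]
Step 1: min=14 at 2
  Swap: [14, 58, 65, 58, 82, 86, 74]
Step 2: min=58 at 1
  Swap: [14, 58, 65, 58, 82, 86, 74]
Step 3: min=58 at 3
  Swap: [14, 58, 58, 65, 82, 86, 74]

After 3 steps: [14, 58, 58, 65, 82, 86, 74]


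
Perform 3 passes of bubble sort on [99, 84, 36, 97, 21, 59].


Initial: [99, 84, 36, 97, 21, 59]
Pass 1: [84, 36, 97, 21, 59, 99] (5 swaps)
Pass 2: [36, 84, 21, 59, 97, 99] (3 swaps)
Pass 3: [36, 21, 59, 84, 97, 99] (2 swaps)

After 3 passes: [36, 21, 59, 84, 97, 99]


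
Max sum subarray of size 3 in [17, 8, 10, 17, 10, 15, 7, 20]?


[0:3]: 35
[1:4]: 35
[2:5]: 37
[3:6]: 42
[4:7]: 32
[5:8]: 42

Max: 42 at [3:6]


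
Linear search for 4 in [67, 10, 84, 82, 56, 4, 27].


i=0: 67!=4
i=1: 10!=4
i=2: 84!=4
i=3: 82!=4
i=4: 56!=4
i=5: 4==4 found!

Found at 5, 6 comps


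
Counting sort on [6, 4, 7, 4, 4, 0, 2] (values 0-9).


Input: [6, 4, 7, 4, 4, 0, 2]
Counts: [1, 0, 1, 0, 3, 0, 1, 1, 0, 0]

Sorted: [0, 2, 4, 4, 4, 6, 7]


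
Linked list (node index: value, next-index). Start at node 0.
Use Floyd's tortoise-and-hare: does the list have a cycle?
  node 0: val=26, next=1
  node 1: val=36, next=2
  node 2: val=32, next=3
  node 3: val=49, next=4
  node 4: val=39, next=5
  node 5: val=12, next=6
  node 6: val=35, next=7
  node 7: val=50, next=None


Floyd's tortoise (slow, +1) and hare (fast, +2):
  init: slow=0, fast=0
  step 1: slow=1, fast=2
  step 2: slow=2, fast=4
  step 3: slow=3, fast=6
  step 4: fast 6->7->None, no cycle

Cycle: no


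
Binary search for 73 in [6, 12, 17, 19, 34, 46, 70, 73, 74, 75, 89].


Step 1: lo=0, hi=10, mid=5, val=46
Step 2: lo=6, hi=10, mid=8, val=74
Step 3: lo=6, hi=7, mid=6, val=70
Step 4: lo=7, hi=7, mid=7, val=73

Found at index 7


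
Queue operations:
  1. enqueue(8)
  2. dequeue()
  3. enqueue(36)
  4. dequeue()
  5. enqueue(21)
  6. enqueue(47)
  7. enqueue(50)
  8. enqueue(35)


enqueue(8) -> [8]
dequeue()->8, []
enqueue(36) -> [36]
dequeue()->36, []
enqueue(21) -> [21]
enqueue(47) -> [21, 47]
enqueue(50) -> [21, 47, 50]
enqueue(35) -> [21, 47, 50, 35]

Final queue: [21, 47, 50, 35]


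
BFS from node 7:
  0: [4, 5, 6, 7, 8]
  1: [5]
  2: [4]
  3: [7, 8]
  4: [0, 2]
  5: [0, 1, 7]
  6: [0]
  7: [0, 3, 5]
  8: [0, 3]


Visit 7, enqueue [0, 3, 5]
Visit 0, enqueue [4, 6, 8]
Visit 3, enqueue []
Visit 5, enqueue [1]
Visit 4, enqueue [2]
Visit 6, enqueue []
Visit 8, enqueue []
Visit 1, enqueue []
Visit 2, enqueue []

BFS order: [7, 0, 3, 5, 4, 6, 8, 1, 2]


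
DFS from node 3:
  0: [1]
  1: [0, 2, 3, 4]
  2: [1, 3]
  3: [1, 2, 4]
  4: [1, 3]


Visit 3, push [4, 2, 1]
Visit 1, push [4, 2, 0]
Visit 0, push []
Visit 2, push []
Visit 4, push []

DFS order: [3, 1, 0, 2, 4]


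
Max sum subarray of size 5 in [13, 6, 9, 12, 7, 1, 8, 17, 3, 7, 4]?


[0:5]: 47
[1:6]: 35
[2:7]: 37
[3:8]: 45
[4:9]: 36
[5:10]: 36
[6:11]: 39

Max: 47 at [0:5]


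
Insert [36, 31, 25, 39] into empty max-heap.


Insert 36: [36]
Insert 31: [36, 31]
Insert 25: [36, 31, 25]
Insert 39: [39, 36, 25, 31]

Final heap: [39, 36, 25, 31]


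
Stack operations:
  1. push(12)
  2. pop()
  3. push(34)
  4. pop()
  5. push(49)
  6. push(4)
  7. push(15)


push(12) -> [12]
pop()->12, []
push(34) -> [34]
pop()->34, []
push(49) -> [49]
push(4) -> [49, 4]
push(15) -> [49, 4, 15]

Final stack: [49, 4, 15]


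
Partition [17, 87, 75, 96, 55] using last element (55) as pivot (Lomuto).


Pivot: 55
  17 <= 55: advance i (no swap)
Place pivot at 1: [17, 55, 75, 96, 87]

Partitioned: [17, 55, 75, 96, 87]


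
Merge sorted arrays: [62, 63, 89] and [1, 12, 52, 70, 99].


Take 1 from B
Take 12 from B
Take 52 from B
Take 62 from A
Take 63 from A
Take 70 from B
Take 89 from A

Merged: [1, 12, 52, 62, 63, 70, 89, 99]


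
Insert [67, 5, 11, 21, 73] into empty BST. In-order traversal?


Insert 67: root
Insert 5: L from 67
Insert 11: L from 67 -> R from 5
Insert 21: L from 67 -> R from 5 -> R from 11
Insert 73: R from 67

In-order: [5, 11, 21, 67, 73]


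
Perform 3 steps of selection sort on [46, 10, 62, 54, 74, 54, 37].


Initial: [46, 10, 62, 54, 74, 54, 37]
Step 1: min=10 at 1
  Swap: [10, 46, 62, 54, 74, 54, 37]
Step 2: min=37 at 6
  Swap: [10, 37, 62, 54, 74, 54, 46]
Step 3: min=46 at 6
  Swap: [10, 37, 46, 54, 74, 54, 62]

After 3 steps: [10, 37, 46, 54, 74, 54, 62]


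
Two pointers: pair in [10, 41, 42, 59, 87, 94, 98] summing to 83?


lo=0(10)+hi=6(98)=108
lo=0(10)+hi=5(94)=104
lo=0(10)+hi=4(87)=97
lo=0(10)+hi=3(59)=69
lo=1(41)+hi=3(59)=100
lo=1(41)+hi=2(42)=83

Yes: 41+42=83


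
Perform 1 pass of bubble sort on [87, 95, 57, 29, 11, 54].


Initial: [87, 95, 57, 29, 11, 54]
Pass 1: [87, 57, 29, 11, 54, 95] (4 swaps)

After 1 pass: [87, 57, 29, 11, 54, 95]


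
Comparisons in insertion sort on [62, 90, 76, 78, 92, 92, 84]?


Algorithm: insertion sort
Input: [62, 90, 76, 78, 92, 92, 84]
Sorted: [62, 76, 78, 84, 90, 92, 92]

11


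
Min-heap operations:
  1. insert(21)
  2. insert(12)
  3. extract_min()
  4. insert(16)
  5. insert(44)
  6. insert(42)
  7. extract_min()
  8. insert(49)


insert(21) -> [21]
insert(12) -> [12, 21]
extract_min()->12, [21]
insert(16) -> [16, 21]
insert(44) -> [16, 21, 44]
insert(42) -> [16, 21, 44, 42]
extract_min()->16, [21, 42, 44]
insert(49) -> [21, 42, 44, 49]

Final heap: [21, 42, 44, 49]


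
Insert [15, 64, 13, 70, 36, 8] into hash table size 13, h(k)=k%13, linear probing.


Insert 15: h=2 -> slot 2
Insert 64: h=12 -> slot 12
Insert 13: h=0 -> slot 0
Insert 70: h=5 -> slot 5
Insert 36: h=10 -> slot 10
Insert 8: h=8 -> slot 8

Table: [13, None, 15, None, None, 70, None, None, 8, None, 36, None, 64]


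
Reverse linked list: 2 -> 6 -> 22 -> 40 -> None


Step 1: curr=2, set curr.next=prev(None) | reversed so far: 2
Step 2: curr=6, set curr.next=prev(2) | reversed so far: 6 -> 2
Step 3: curr=22, set curr.next=prev(6) | reversed so far: 22 -> 6 -> 2
Step 4: curr=40, set curr.next=prev(22) | reversed so far: 40 -> 22 -> 6 -> 2

40 -> 22 -> 6 -> 2 -> None


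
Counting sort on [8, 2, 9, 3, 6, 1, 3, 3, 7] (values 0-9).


Input: [8, 2, 9, 3, 6, 1, 3, 3, 7]
Counts: [0, 1, 1, 3, 0, 0, 1, 1, 1, 1]

Sorted: [1, 2, 3, 3, 3, 6, 7, 8, 9]


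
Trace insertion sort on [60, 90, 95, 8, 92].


Initial: [60, 90, 95, 8, 92]
Insert 90: [60, 90, 95, 8, 92]
Insert 95: [60, 90, 95, 8, 92]
Insert 8: [8, 60, 90, 95, 92]
Insert 92: [8, 60, 90, 92, 95]

Sorted: [8, 60, 90, 92, 95]


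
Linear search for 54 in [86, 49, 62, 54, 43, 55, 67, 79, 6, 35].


i=0: 86!=54
i=1: 49!=54
i=2: 62!=54
i=3: 54==54 found!

Found at 3, 4 comps


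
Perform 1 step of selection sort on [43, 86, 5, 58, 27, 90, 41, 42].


Initial: [43, 86, 5, 58, 27, 90, 41, 42]
Step 1: min=5 at 2
  Swap: [5, 86, 43, 58, 27, 90, 41, 42]

After 1 step: [5, 86, 43, 58, 27, 90, 41, 42]


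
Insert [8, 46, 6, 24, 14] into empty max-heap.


Insert 8: [8]
Insert 46: [46, 8]
Insert 6: [46, 8, 6]
Insert 24: [46, 24, 6, 8]
Insert 14: [46, 24, 6, 8, 14]

Final heap: [46, 24, 6, 8, 14]


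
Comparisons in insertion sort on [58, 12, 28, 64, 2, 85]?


Algorithm: insertion sort
Input: [58, 12, 28, 64, 2, 85]
Sorted: [2, 12, 28, 58, 64, 85]

9


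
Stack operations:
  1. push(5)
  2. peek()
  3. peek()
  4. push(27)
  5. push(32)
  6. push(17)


push(5) -> [5]
peek()->5
peek()->5
push(27) -> [5, 27]
push(32) -> [5, 27, 32]
push(17) -> [5, 27, 32, 17]

Final stack: [5, 27, 32, 17]


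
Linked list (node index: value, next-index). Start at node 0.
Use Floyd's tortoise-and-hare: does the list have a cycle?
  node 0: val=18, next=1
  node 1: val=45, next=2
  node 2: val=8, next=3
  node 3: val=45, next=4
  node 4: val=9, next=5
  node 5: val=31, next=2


Floyd's tortoise (slow, +1) and hare (fast, +2):
  init: slow=0, fast=0
  step 1: slow=1, fast=2
  step 2: slow=2, fast=4
  step 3: slow=3, fast=2
  step 4: slow=4, fast=4
  slow == fast at node 4: cycle detected

Cycle: yes


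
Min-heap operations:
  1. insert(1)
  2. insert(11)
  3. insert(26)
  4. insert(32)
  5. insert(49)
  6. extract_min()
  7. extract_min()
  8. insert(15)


insert(1) -> [1]
insert(11) -> [1, 11]
insert(26) -> [1, 11, 26]
insert(32) -> [1, 11, 26, 32]
insert(49) -> [1, 11, 26, 32, 49]
extract_min()->1, [11, 32, 26, 49]
extract_min()->11, [26, 32, 49]
insert(15) -> [15, 26, 49, 32]

Final heap: [15, 26, 49, 32]


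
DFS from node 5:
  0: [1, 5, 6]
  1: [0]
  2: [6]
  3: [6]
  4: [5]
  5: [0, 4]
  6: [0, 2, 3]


Visit 5, push [4, 0]
Visit 0, push [6, 1]
Visit 1, push []
Visit 6, push [3, 2]
Visit 2, push []
Visit 3, push []
Visit 4, push []

DFS order: [5, 0, 1, 6, 2, 3, 4]


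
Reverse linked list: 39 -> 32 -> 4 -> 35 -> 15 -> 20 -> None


Step 1: curr=39, set curr.next=prev(None) | reversed so far: 39
Step 2: curr=32, set curr.next=prev(39) | reversed so far: 32 -> 39
Step 3: curr=4, set curr.next=prev(32) | reversed so far: 4 -> 32 -> 39
Step 4: curr=35, set curr.next=prev(4) | reversed so far: 35 -> 4 -> 32 -> 39
Step 5: curr=15, set curr.next=prev(35) | reversed so far: 15 -> 35 -> 4 -> 32 -> 39
Step 6: curr=20, set curr.next=prev(15) | reversed so far: 20 -> 15 -> 35 -> 4 -> 32 -> 39

20 -> 15 -> 35 -> 4 -> 32 -> 39 -> None


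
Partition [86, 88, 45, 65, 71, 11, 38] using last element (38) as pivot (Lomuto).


Pivot: 38
  11 <= 38: swap -> [11, 88, 45, 65, 71, 86, 38]
Place pivot at 1: [11, 38, 45, 65, 71, 86, 88]

Partitioned: [11, 38, 45, 65, 71, 86, 88]


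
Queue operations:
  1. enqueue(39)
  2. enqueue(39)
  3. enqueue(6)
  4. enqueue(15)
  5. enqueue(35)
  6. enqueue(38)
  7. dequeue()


enqueue(39) -> [39]
enqueue(39) -> [39, 39]
enqueue(6) -> [39, 39, 6]
enqueue(15) -> [39, 39, 6, 15]
enqueue(35) -> [39, 39, 6, 15, 35]
enqueue(38) -> [39, 39, 6, 15, 35, 38]
dequeue()->39, [39, 6, 15, 35, 38]

Final queue: [39, 6, 15, 35, 38]


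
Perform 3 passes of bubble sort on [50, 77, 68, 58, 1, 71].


Initial: [50, 77, 68, 58, 1, 71]
Pass 1: [50, 68, 58, 1, 71, 77] (4 swaps)
Pass 2: [50, 58, 1, 68, 71, 77] (2 swaps)
Pass 3: [50, 1, 58, 68, 71, 77] (1 swaps)

After 3 passes: [50, 1, 58, 68, 71, 77]


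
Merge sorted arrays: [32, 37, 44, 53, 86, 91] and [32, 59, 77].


Take 32 from A
Take 32 from B
Take 37 from A
Take 44 from A
Take 53 from A
Take 59 from B
Take 77 from B

Merged: [32, 32, 37, 44, 53, 59, 77, 86, 91]


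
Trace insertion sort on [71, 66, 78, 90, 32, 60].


Initial: [71, 66, 78, 90, 32, 60]
Insert 66: [66, 71, 78, 90, 32, 60]
Insert 78: [66, 71, 78, 90, 32, 60]
Insert 90: [66, 71, 78, 90, 32, 60]
Insert 32: [32, 66, 71, 78, 90, 60]
Insert 60: [32, 60, 66, 71, 78, 90]

Sorted: [32, 60, 66, 71, 78, 90]


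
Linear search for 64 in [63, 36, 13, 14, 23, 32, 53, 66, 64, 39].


i=0: 63!=64
i=1: 36!=64
i=2: 13!=64
i=3: 14!=64
i=4: 23!=64
i=5: 32!=64
i=6: 53!=64
i=7: 66!=64
i=8: 64==64 found!

Found at 8, 9 comps


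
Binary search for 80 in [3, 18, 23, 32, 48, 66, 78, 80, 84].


Step 1: lo=0, hi=8, mid=4, val=48
Step 2: lo=5, hi=8, mid=6, val=78
Step 3: lo=7, hi=8, mid=7, val=80

Found at index 7


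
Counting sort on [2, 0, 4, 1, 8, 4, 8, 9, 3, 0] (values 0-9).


Input: [2, 0, 4, 1, 8, 4, 8, 9, 3, 0]
Counts: [2, 1, 1, 1, 2, 0, 0, 0, 2, 1]

Sorted: [0, 0, 1, 2, 3, 4, 4, 8, 8, 9]


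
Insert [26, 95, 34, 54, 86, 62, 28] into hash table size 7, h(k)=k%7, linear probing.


Insert 26: h=5 -> slot 5
Insert 95: h=4 -> slot 4
Insert 34: h=6 -> slot 6
Insert 54: h=5, 2 probes -> slot 0
Insert 86: h=2 -> slot 2
Insert 62: h=6, 2 probes -> slot 1
Insert 28: h=0, 3 probes -> slot 3

Table: [54, 62, 86, 28, 95, 26, 34]


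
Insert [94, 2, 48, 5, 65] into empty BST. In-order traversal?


Insert 94: root
Insert 2: L from 94
Insert 48: L from 94 -> R from 2
Insert 5: L from 94 -> R from 2 -> L from 48
Insert 65: L from 94 -> R from 2 -> R from 48

In-order: [2, 5, 48, 65, 94]


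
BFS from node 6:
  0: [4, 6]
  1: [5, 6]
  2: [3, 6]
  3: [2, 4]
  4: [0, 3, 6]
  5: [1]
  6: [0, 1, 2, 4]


Visit 6, enqueue [0, 1, 2, 4]
Visit 0, enqueue []
Visit 1, enqueue [5]
Visit 2, enqueue [3]
Visit 4, enqueue []
Visit 5, enqueue []
Visit 3, enqueue []

BFS order: [6, 0, 1, 2, 4, 5, 3]


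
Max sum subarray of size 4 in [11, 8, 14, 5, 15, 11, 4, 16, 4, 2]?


[0:4]: 38
[1:5]: 42
[2:6]: 45
[3:7]: 35
[4:8]: 46
[5:9]: 35
[6:10]: 26

Max: 46 at [4:8]


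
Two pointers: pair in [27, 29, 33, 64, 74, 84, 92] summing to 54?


lo=0(27)+hi=6(92)=119
lo=0(27)+hi=5(84)=111
lo=0(27)+hi=4(74)=101
lo=0(27)+hi=3(64)=91
lo=0(27)+hi=2(33)=60
lo=0(27)+hi=1(29)=56

No pair found


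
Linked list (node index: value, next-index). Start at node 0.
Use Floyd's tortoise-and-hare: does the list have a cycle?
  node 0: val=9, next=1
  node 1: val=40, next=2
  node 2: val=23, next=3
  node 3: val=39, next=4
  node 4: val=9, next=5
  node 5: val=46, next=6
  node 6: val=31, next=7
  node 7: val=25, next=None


Floyd's tortoise (slow, +1) and hare (fast, +2):
  init: slow=0, fast=0
  step 1: slow=1, fast=2
  step 2: slow=2, fast=4
  step 3: slow=3, fast=6
  step 4: fast 6->7->None, no cycle

Cycle: no


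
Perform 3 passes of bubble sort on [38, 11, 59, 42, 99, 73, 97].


Initial: [38, 11, 59, 42, 99, 73, 97]
Pass 1: [11, 38, 42, 59, 73, 97, 99] (4 swaps)
Pass 2: [11, 38, 42, 59, 73, 97, 99] (0 swaps)
Pass 3: [11, 38, 42, 59, 73, 97, 99] (0 swaps)

After 3 passes: [11, 38, 42, 59, 73, 97, 99]


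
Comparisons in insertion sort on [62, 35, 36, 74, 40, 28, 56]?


Algorithm: insertion sort
Input: [62, 35, 36, 74, 40, 28, 56]
Sorted: [28, 35, 36, 40, 56, 62, 74]

15


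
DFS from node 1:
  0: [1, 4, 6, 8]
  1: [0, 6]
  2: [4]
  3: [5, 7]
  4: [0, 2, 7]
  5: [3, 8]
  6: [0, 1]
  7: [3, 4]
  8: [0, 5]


Visit 1, push [6, 0]
Visit 0, push [8, 6, 4]
Visit 4, push [7, 2]
Visit 2, push []
Visit 7, push [3]
Visit 3, push [5]
Visit 5, push [8]
Visit 8, push []
Visit 6, push []

DFS order: [1, 0, 4, 2, 7, 3, 5, 8, 6]


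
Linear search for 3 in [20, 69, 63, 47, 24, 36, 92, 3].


i=0: 20!=3
i=1: 69!=3
i=2: 63!=3
i=3: 47!=3
i=4: 24!=3
i=5: 36!=3
i=6: 92!=3
i=7: 3==3 found!

Found at 7, 8 comps


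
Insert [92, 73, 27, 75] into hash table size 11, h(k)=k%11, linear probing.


Insert 92: h=4 -> slot 4
Insert 73: h=7 -> slot 7
Insert 27: h=5 -> slot 5
Insert 75: h=9 -> slot 9

Table: [None, None, None, None, 92, 27, None, 73, None, 75, None]


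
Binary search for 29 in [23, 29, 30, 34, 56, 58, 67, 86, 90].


Step 1: lo=0, hi=8, mid=4, val=56
Step 2: lo=0, hi=3, mid=1, val=29

Found at index 1


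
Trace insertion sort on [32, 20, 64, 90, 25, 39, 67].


Initial: [32, 20, 64, 90, 25, 39, 67]
Insert 20: [20, 32, 64, 90, 25, 39, 67]
Insert 64: [20, 32, 64, 90, 25, 39, 67]
Insert 90: [20, 32, 64, 90, 25, 39, 67]
Insert 25: [20, 25, 32, 64, 90, 39, 67]
Insert 39: [20, 25, 32, 39, 64, 90, 67]
Insert 67: [20, 25, 32, 39, 64, 67, 90]

Sorted: [20, 25, 32, 39, 64, 67, 90]


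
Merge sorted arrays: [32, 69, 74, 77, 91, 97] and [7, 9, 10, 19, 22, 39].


Take 7 from B
Take 9 from B
Take 10 from B
Take 19 from B
Take 22 from B
Take 32 from A
Take 39 from B

Merged: [7, 9, 10, 19, 22, 32, 39, 69, 74, 77, 91, 97]


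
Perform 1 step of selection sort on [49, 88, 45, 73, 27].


Initial: [49, 88, 45, 73, 27]
Step 1: min=27 at 4
  Swap: [27, 88, 45, 73, 49]

After 1 step: [27, 88, 45, 73, 49]


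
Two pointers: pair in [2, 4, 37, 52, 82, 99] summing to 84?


lo=0(2)+hi=5(99)=101
lo=0(2)+hi=4(82)=84

Yes: 2+82=84


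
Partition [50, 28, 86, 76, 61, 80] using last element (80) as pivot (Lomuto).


Pivot: 80
  50 <= 80: advance i (no swap)
  28 <= 80: advance i (no swap)
  76 <= 80: swap -> [50, 28, 76, 86, 61, 80]
  61 <= 80: swap -> [50, 28, 76, 61, 86, 80]
Place pivot at 4: [50, 28, 76, 61, 80, 86]

Partitioned: [50, 28, 76, 61, 80, 86]


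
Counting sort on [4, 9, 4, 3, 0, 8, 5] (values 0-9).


Input: [4, 9, 4, 3, 0, 8, 5]
Counts: [1, 0, 0, 1, 2, 1, 0, 0, 1, 1]

Sorted: [0, 3, 4, 4, 5, 8, 9]


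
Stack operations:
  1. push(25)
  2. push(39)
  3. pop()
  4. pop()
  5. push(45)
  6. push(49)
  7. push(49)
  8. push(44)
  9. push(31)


push(25) -> [25]
push(39) -> [25, 39]
pop()->39, [25]
pop()->25, []
push(45) -> [45]
push(49) -> [45, 49]
push(49) -> [45, 49, 49]
push(44) -> [45, 49, 49, 44]
push(31) -> [45, 49, 49, 44, 31]

Final stack: [45, 49, 49, 44, 31]


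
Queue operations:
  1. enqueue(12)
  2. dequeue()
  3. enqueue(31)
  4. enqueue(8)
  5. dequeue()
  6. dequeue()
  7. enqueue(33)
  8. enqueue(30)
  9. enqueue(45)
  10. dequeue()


enqueue(12) -> [12]
dequeue()->12, []
enqueue(31) -> [31]
enqueue(8) -> [31, 8]
dequeue()->31, [8]
dequeue()->8, []
enqueue(33) -> [33]
enqueue(30) -> [33, 30]
enqueue(45) -> [33, 30, 45]
dequeue()->33, [30, 45]

Final queue: [30, 45]


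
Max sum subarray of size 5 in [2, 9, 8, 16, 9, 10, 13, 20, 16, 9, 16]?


[0:5]: 44
[1:6]: 52
[2:7]: 56
[3:8]: 68
[4:9]: 68
[5:10]: 68
[6:11]: 74

Max: 74 at [6:11]


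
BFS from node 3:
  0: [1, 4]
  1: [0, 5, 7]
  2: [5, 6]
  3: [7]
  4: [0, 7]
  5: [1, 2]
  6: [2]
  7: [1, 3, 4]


Visit 3, enqueue [7]
Visit 7, enqueue [1, 4]
Visit 1, enqueue [0, 5]
Visit 4, enqueue []
Visit 0, enqueue []
Visit 5, enqueue [2]
Visit 2, enqueue [6]
Visit 6, enqueue []

BFS order: [3, 7, 1, 4, 0, 5, 2, 6]


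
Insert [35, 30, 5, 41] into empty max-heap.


Insert 35: [35]
Insert 30: [35, 30]
Insert 5: [35, 30, 5]
Insert 41: [41, 35, 5, 30]

Final heap: [41, 35, 5, 30]


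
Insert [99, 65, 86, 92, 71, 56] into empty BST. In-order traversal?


Insert 99: root
Insert 65: L from 99
Insert 86: L from 99 -> R from 65
Insert 92: L from 99 -> R from 65 -> R from 86
Insert 71: L from 99 -> R from 65 -> L from 86
Insert 56: L from 99 -> L from 65

In-order: [56, 65, 71, 86, 92, 99]


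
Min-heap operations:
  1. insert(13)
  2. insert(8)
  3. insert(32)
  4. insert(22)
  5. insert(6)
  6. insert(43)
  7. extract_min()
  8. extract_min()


insert(13) -> [13]
insert(8) -> [8, 13]
insert(32) -> [8, 13, 32]
insert(22) -> [8, 13, 32, 22]
insert(6) -> [6, 8, 32, 22, 13]
insert(43) -> [6, 8, 32, 22, 13, 43]
extract_min()->6, [8, 13, 32, 22, 43]
extract_min()->8, [13, 22, 32, 43]

Final heap: [13, 22, 32, 43]


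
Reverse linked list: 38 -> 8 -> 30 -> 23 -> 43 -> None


Step 1: curr=38, set curr.next=prev(None) | reversed so far: 38
Step 2: curr=8, set curr.next=prev(38) | reversed so far: 8 -> 38
Step 3: curr=30, set curr.next=prev(8) | reversed so far: 30 -> 8 -> 38
Step 4: curr=23, set curr.next=prev(30) | reversed so far: 23 -> 30 -> 8 -> 38
Step 5: curr=43, set curr.next=prev(23) | reversed so far: 43 -> 23 -> 30 -> 8 -> 38

43 -> 23 -> 30 -> 8 -> 38 -> None


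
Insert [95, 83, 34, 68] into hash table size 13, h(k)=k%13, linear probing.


Insert 95: h=4 -> slot 4
Insert 83: h=5 -> slot 5
Insert 34: h=8 -> slot 8
Insert 68: h=3 -> slot 3

Table: [None, None, None, 68, 95, 83, None, None, 34, None, None, None, None]


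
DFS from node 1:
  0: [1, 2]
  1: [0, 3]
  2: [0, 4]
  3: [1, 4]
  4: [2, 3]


Visit 1, push [3, 0]
Visit 0, push [2]
Visit 2, push [4]
Visit 4, push [3]
Visit 3, push []

DFS order: [1, 0, 2, 4, 3]


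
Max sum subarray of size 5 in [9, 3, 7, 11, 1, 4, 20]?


[0:5]: 31
[1:6]: 26
[2:7]: 43

Max: 43 at [2:7]


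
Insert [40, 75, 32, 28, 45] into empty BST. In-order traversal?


Insert 40: root
Insert 75: R from 40
Insert 32: L from 40
Insert 28: L from 40 -> L from 32
Insert 45: R from 40 -> L from 75

In-order: [28, 32, 40, 45, 75]


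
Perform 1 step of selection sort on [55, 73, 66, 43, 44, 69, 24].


Initial: [55, 73, 66, 43, 44, 69, 24]
Step 1: min=24 at 6
  Swap: [24, 73, 66, 43, 44, 69, 55]

After 1 step: [24, 73, 66, 43, 44, 69, 55]


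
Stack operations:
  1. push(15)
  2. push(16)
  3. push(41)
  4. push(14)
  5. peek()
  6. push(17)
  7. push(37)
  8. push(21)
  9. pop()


push(15) -> [15]
push(16) -> [15, 16]
push(41) -> [15, 16, 41]
push(14) -> [15, 16, 41, 14]
peek()->14
push(17) -> [15, 16, 41, 14, 17]
push(37) -> [15, 16, 41, 14, 17, 37]
push(21) -> [15, 16, 41, 14, 17, 37, 21]
pop()->21, [15, 16, 41, 14, 17, 37]

Final stack: [15, 16, 41, 14, 17, 37]


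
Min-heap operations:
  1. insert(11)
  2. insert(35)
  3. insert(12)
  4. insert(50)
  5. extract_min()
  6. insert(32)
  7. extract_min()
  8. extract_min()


insert(11) -> [11]
insert(35) -> [11, 35]
insert(12) -> [11, 35, 12]
insert(50) -> [11, 35, 12, 50]
extract_min()->11, [12, 35, 50]
insert(32) -> [12, 32, 50, 35]
extract_min()->12, [32, 35, 50]
extract_min()->32, [35, 50]

Final heap: [35, 50]


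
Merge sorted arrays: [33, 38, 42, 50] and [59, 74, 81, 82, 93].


Take 33 from A
Take 38 from A
Take 42 from A
Take 50 from A

Merged: [33, 38, 42, 50, 59, 74, 81, 82, 93]


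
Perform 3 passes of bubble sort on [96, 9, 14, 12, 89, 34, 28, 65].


Initial: [96, 9, 14, 12, 89, 34, 28, 65]
Pass 1: [9, 14, 12, 89, 34, 28, 65, 96] (7 swaps)
Pass 2: [9, 12, 14, 34, 28, 65, 89, 96] (4 swaps)
Pass 3: [9, 12, 14, 28, 34, 65, 89, 96] (1 swaps)

After 3 passes: [9, 12, 14, 28, 34, 65, 89, 96]


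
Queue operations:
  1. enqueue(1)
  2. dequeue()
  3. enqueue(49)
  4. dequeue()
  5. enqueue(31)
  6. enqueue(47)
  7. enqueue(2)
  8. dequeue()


enqueue(1) -> [1]
dequeue()->1, []
enqueue(49) -> [49]
dequeue()->49, []
enqueue(31) -> [31]
enqueue(47) -> [31, 47]
enqueue(2) -> [31, 47, 2]
dequeue()->31, [47, 2]

Final queue: [47, 2]


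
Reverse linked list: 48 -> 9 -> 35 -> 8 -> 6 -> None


Step 1: curr=48, set curr.next=prev(None) | reversed so far: 48
Step 2: curr=9, set curr.next=prev(48) | reversed so far: 9 -> 48
Step 3: curr=35, set curr.next=prev(9) | reversed so far: 35 -> 9 -> 48
Step 4: curr=8, set curr.next=prev(35) | reversed so far: 8 -> 35 -> 9 -> 48
Step 5: curr=6, set curr.next=prev(8) | reversed so far: 6 -> 8 -> 35 -> 9 -> 48

6 -> 8 -> 35 -> 9 -> 48 -> None


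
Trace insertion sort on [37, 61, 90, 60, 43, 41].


Initial: [37, 61, 90, 60, 43, 41]
Insert 61: [37, 61, 90, 60, 43, 41]
Insert 90: [37, 61, 90, 60, 43, 41]
Insert 60: [37, 60, 61, 90, 43, 41]
Insert 43: [37, 43, 60, 61, 90, 41]
Insert 41: [37, 41, 43, 60, 61, 90]

Sorted: [37, 41, 43, 60, 61, 90]


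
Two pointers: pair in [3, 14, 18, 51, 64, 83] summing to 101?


lo=0(3)+hi=5(83)=86
lo=1(14)+hi=5(83)=97
lo=2(18)+hi=5(83)=101

Yes: 18+83=101


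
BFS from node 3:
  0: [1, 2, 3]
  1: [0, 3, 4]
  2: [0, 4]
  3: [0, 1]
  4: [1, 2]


Visit 3, enqueue [0, 1]
Visit 0, enqueue [2]
Visit 1, enqueue [4]
Visit 2, enqueue []
Visit 4, enqueue []

BFS order: [3, 0, 1, 2, 4]


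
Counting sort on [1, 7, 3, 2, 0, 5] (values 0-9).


Input: [1, 7, 3, 2, 0, 5]
Counts: [1, 1, 1, 1, 0, 1, 0, 1, 0, 0]

Sorted: [0, 1, 2, 3, 5, 7]


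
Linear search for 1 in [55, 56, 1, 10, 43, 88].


i=0: 55!=1
i=1: 56!=1
i=2: 1==1 found!

Found at 2, 3 comps


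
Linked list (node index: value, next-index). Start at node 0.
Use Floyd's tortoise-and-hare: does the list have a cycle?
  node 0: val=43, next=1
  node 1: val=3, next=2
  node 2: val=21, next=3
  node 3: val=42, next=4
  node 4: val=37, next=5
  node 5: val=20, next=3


Floyd's tortoise (slow, +1) and hare (fast, +2):
  init: slow=0, fast=0
  step 1: slow=1, fast=2
  step 2: slow=2, fast=4
  step 3: slow=3, fast=3
  slow == fast at node 3: cycle detected

Cycle: yes


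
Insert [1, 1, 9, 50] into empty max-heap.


Insert 1: [1]
Insert 1: [1, 1]
Insert 9: [9, 1, 1]
Insert 50: [50, 9, 1, 1]

Final heap: [50, 9, 1, 1]


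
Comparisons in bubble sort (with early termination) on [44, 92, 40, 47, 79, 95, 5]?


Algorithm: bubble sort (with early termination)
Input: [44, 92, 40, 47, 79, 95, 5]
Sorted: [5, 40, 44, 47, 79, 92, 95]

21


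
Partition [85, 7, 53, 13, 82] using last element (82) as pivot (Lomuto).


Pivot: 82
  7 <= 82: swap -> [7, 85, 53, 13, 82]
  53 <= 82: swap -> [7, 53, 85, 13, 82]
  13 <= 82: swap -> [7, 53, 13, 85, 82]
Place pivot at 3: [7, 53, 13, 82, 85]

Partitioned: [7, 53, 13, 82, 85]


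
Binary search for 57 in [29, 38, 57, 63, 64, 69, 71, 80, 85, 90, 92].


Step 1: lo=0, hi=10, mid=5, val=69
Step 2: lo=0, hi=4, mid=2, val=57

Found at index 2


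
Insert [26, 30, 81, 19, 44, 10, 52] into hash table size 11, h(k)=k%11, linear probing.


Insert 26: h=4 -> slot 4
Insert 30: h=8 -> slot 8
Insert 81: h=4, 1 probes -> slot 5
Insert 19: h=8, 1 probes -> slot 9
Insert 44: h=0 -> slot 0
Insert 10: h=10 -> slot 10
Insert 52: h=8, 4 probes -> slot 1

Table: [44, 52, None, None, 26, 81, None, None, 30, 19, 10]


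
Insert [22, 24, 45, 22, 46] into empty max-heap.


Insert 22: [22]
Insert 24: [24, 22]
Insert 45: [45, 22, 24]
Insert 22: [45, 22, 24, 22]
Insert 46: [46, 45, 24, 22, 22]

Final heap: [46, 45, 24, 22, 22]


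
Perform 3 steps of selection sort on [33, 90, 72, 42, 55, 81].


Initial: [33, 90, 72, 42, 55, 81]
Step 1: min=33 at 0
  Swap: [33, 90, 72, 42, 55, 81]
Step 2: min=42 at 3
  Swap: [33, 42, 72, 90, 55, 81]
Step 3: min=55 at 4
  Swap: [33, 42, 55, 90, 72, 81]

After 3 steps: [33, 42, 55, 90, 72, 81]


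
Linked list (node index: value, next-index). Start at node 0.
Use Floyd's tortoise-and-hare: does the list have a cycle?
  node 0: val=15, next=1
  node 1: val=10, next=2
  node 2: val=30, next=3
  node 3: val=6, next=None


Floyd's tortoise (slow, +1) and hare (fast, +2):
  init: slow=0, fast=0
  step 1: slow=1, fast=2
  step 2: fast 2->3->None, no cycle

Cycle: no


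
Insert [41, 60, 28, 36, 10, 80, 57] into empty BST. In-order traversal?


Insert 41: root
Insert 60: R from 41
Insert 28: L from 41
Insert 36: L from 41 -> R from 28
Insert 10: L from 41 -> L from 28
Insert 80: R from 41 -> R from 60
Insert 57: R from 41 -> L from 60

In-order: [10, 28, 36, 41, 57, 60, 80]


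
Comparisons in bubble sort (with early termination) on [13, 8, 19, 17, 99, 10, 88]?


Algorithm: bubble sort (with early termination)
Input: [13, 8, 19, 17, 99, 10, 88]
Sorted: [8, 10, 13, 17, 19, 88, 99]

20


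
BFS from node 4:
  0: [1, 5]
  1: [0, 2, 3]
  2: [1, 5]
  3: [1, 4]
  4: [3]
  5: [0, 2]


Visit 4, enqueue [3]
Visit 3, enqueue [1]
Visit 1, enqueue [0, 2]
Visit 0, enqueue [5]
Visit 2, enqueue []
Visit 5, enqueue []

BFS order: [4, 3, 1, 0, 2, 5]


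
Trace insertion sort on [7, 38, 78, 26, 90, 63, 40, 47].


Initial: [7, 38, 78, 26, 90, 63, 40, 47]
Insert 38: [7, 38, 78, 26, 90, 63, 40, 47]
Insert 78: [7, 38, 78, 26, 90, 63, 40, 47]
Insert 26: [7, 26, 38, 78, 90, 63, 40, 47]
Insert 90: [7, 26, 38, 78, 90, 63, 40, 47]
Insert 63: [7, 26, 38, 63, 78, 90, 40, 47]
Insert 40: [7, 26, 38, 40, 63, 78, 90, 47]
Insert 47: [7, 26, 38, 40, 47, 63, 78, 90]

Sorted: [7, 26, 38, 40, 47, 63, 78, 90]


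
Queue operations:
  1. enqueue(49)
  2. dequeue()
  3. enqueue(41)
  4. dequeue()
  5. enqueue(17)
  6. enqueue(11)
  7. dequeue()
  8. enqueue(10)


enqueue(49) -> [49]
dequeue()->49, []
enqueue(41) -> [41]
dequeue()->41, []
enqueue(17) -> [17]
enqueue(11) -> [17, 11]
dequeue()->17, [11]
enqueue(10) -> [11, 10]

Final queue: [11, 10]


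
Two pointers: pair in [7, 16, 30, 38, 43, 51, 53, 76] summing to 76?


lo=0(7)+hi=7(76)=83
lo=0(7)+hi=6(53)=60
lo=1(16)+hi=6(53)=69
lo=2(30)+hi=6(53)=83
lo=2(30)+hi=5(51)=81
lo=2(30)+hi=4(43)=73
lo=3(38)+hi=4(43)=81

No pair found


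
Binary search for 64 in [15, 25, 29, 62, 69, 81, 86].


Step 1: lo=0, hi=6, mid=3, val=62
Step 2: lo=4, hi=6, mid=5, val=81
Step 3: lo=4, hi=4, mid=4, val=69

Not found


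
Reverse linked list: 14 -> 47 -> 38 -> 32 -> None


Step 1: curr=14, set curr.next=prev(None) | reversed so far: 14
Step 2: curr=47, set curr.next=prev(14) | reversed so far: 47 -> 14
Step 3: curr=38, set curr.next=prev(47) | reversed so far: 38 -> 47 -> 14
Step 4: curr=32, set curr.next=prev(38) | reversed so far: 32 -> 38 -> 47 -> 14

32 -> 38 -> 47 -> 14 -> None


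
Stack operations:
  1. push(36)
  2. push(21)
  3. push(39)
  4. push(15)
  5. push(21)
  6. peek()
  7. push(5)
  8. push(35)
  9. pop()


push(36) -> [36]
push(21) -> [36, 21]
push(39) -> [36, 21, 39]
push(15) -> [36, 21, 39, 15]
push(21) -> [36, 21, 39, 15, 21]
peek()->21
push(5) -> [36, 21, 39, 15, 21, 5]
push(35) -> [36, 21, 39, 15, 21, 5, 35]
pop()->35, [36, 21, 39, 15, 21, 5]

Final stack: [36, 21, 39, 15, 21, 5]


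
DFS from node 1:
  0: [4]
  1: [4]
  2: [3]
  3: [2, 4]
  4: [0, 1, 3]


Visit 1, push [4]
Visit 4, push [3, 0]
Visit 0, push []
Visit 3, push [2]
Visit 2, push []

DFS order: [1, 4, 0, 3, 2]


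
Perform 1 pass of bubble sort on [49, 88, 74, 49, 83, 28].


Initial: [49, 88, 74, 49, 83, 28]
Pass 1: [49, 74, 49, 83, 28, 88] (4 swaps)

After 1 pass: [49, 74, 49, 83, 28, 88]


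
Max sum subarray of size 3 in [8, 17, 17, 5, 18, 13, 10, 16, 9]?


[0:3]: 42
[1:4]: 39
[2:5]: 40
[3:6]: 36
[4:7]: 41
[5:8]: 39
[6:9]: 35

Max: 42 at [0:3]


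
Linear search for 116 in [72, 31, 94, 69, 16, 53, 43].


i=0: 72!=116
i=1: 31!=116
i=2: 94!=116
i=3: 69!=116
i=4: 16!=116
i=5: 53!=116
i=6: 43!=116

Not found, 7 comps


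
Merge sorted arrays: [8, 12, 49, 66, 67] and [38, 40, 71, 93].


Take 8 from A
Take 12 from A
Take 38 from B
Take 40 from B
Take 49 from A
Take 66 from A
Take 67 from A

Merged: [8, 12, 38, 40, 49, 66, 67, 71, 93]


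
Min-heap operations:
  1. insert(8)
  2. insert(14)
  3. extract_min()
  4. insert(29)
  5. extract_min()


insert(8) -> [8]
insert(14) -> [8, 14]
extract_min()->8, [14]
insert(29) -> [14, 29]
extract_min()->14, [29]

Final heap: [29]
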